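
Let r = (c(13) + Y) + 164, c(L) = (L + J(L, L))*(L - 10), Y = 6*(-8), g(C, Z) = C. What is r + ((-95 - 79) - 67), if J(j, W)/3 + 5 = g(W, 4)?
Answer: -14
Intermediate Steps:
J(j, W) = -15 + 3*W
Y = -48
c(L) = (-15 + 4*L)*(-10 + L) (c(L) = (L + (-15 + 3*L))*(L - 10) = (-15 + 4*L)*(-10 + L))
r = 227 (r = ((150 - 55*13 + 4*13**2) - 48) + 164 = ((150 - 715 + 4*169) - 48) + 164 = ((150 - 715 + 676) - 48) + 164 = (111 - 48) + 164 = 63 + 164 = 227)
r + ((-95 - 79) - 67) = 227 + ((-95 - 79) - 67) = 227 + (-174 - 67) = 227 - 241 = -14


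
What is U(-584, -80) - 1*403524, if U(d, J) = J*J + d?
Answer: -397708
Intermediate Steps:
U(d, J) = d + J² (U(d, J) = J² + d = d + J²)
U(-584, -80) - 1*403524 = (-584 + (-80)²) - 1*403524 = (-584 + 6400) - 403524 = 5816 - 403524 = -397708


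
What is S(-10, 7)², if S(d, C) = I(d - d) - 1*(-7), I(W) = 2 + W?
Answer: 81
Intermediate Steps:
S(d, C) = 9 (S(d, C) = (2 + (d - d)) - 1*(-7) = (2 + 0) + 7 = 2 + 7 = 9)
S(-10, 7)² = 9² = 81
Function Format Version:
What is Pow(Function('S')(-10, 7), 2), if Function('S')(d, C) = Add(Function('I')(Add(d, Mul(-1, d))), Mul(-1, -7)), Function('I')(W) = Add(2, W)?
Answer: 81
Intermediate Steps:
Function('S')(d, C) = 9 (Function('S')(d, C) = Add(Add(2, Add(d, Mul(-1, d))), Mul(-1, -7)) = Add(Add(2, 0), 7) = Add(2, 7) = 9)
Pow(Function('S')(-10, 7), 2) = Pow(9, 2) = 81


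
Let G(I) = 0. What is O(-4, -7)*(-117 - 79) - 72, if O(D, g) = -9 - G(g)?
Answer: 1692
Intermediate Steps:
O(D, g) = -9 (O(D, g) = -9 - 1*0 = -9 + 0 = -9)
O(-4, -7)*(-117 - 79) - 72 = -9*(-117 - 79) - 72 = -9*(-196) - 72 = 1764 - 72 = 1692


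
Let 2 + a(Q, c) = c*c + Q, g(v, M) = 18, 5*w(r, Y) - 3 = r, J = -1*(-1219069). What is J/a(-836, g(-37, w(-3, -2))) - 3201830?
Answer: -1646959689/514 ≈ -3.2042e+6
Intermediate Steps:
J = 1219069
w(r, Y) = 3/5 + r/5
a(Q, c) = -2 + Q + c**2 (a(Q, c) = -2 + (c*c + Q) = -2 + (c**2 + Q) = -2 + (Q + c**2) = -2 + Q + c**2)
J/a(-836, g(-37, w(-3, -2))) - 3201830 = 1219069/(-2 - 836 + 18**2) - 3201830 = 1219069/(-2 - 836 + 324) - 3201830 = 1219069/(-514) - 3201830 = 1219069*(-1/514) - 3201830 = -1219069/514 - 3201830 = -1646959689/514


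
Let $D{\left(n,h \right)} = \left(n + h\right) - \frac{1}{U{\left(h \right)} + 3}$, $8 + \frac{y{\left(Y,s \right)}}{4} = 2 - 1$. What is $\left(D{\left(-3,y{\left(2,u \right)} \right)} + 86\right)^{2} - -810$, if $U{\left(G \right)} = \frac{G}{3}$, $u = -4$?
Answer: $\frac{1390714}{361} \approx 3852.4$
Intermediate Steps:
$U{\left(G \right)} = \frac{G}{3}$ ($U{\left(G \right)} = G \frac{1}{3} = \frac{G}{3}$)
$y{\left(Y,s \right)} = -28$ ($y{\left(Y,s \right)} = -32 + 4 \left(2 - 1\right) = -32 + 4 \cdot 1 = -32 + 4 = -28$)
$D{\left(n,h \right)} = h + n - \frac{1}{3 + \frac{h}{3}}$ ($D{\left(n,h \right)} = \left(n + h\right) - \frac{1}{\frac{h}{3} + 3} = \left(h + n\right) - \frac{1}{3 + \frac{h}{3}} = h + n - \frac{1}{3 + \frac{h}{3}}$)
$\left(D{\left(-3,y{\left(2,u \right)} \right)} + 86\right)^{2} - -810 = \left(\frac{-3 + \left(-28\right)^{2} + 9 \left(-28\right) + 9 \left(-3\right) - -84}{9 - 28} + 86\right)^{2} - -810 = \left(\frac{-3 + 784 - 252 - 27 + 84}{-19} + 86\right)^{2} + 810 = \left(\left(- \frac{1}{19}\right) 586 + 86\right)^{2} + 810 = \left(- \frac{586}{19} + 86\right)^{2} + 810 = \left(\frac{1048}{19}\right)^{2} + 810 = \frac{1098304}{361} + 810 = \frac{1390714}{361}$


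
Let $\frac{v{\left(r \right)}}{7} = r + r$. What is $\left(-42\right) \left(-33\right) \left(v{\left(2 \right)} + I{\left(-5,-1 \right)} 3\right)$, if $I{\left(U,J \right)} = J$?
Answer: $34650$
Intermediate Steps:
$v{\left(r \right)} = 14 r$ ($v{\left(r \right)} = 7 \left(r + r\right) = 7 \cdot 2 r = 14 r$)
$\left(-42\right) \left(-33\right) \left(v{\left(2 \right)} + I{\left(-5,-1 \right)} 3\right) = \left(-42\right) \left(-33\right) \left(14 \cdot 2 - 3\right) = 1386 \left(28 - 3\right) = 1386 \cdot 25 = 34650$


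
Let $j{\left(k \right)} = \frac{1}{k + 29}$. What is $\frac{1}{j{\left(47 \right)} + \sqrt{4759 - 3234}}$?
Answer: $- \frac{76}{8808399} + \frac{28880 \sqrt{61}}{8808399} \approx 0.025599$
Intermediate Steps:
$j{\left(k \right)} = \frac{1}{29 + k}$
$\frac{1}{j{\left(47 \right)} + \sqrt{4759 - 3234}} = \frac{1}{\frac{1}{29 + 47} + \sqrt{4759 - 3234}} = \frac{1}{\frac{1}{76} + \sqrt{1525}} = \frac{1}{\frac{1}{76} + 5 \sqrt{61}}$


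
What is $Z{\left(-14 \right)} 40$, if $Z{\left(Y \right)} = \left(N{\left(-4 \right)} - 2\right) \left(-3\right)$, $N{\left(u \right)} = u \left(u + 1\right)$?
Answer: $-1200$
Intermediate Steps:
$N{\left(u \right)} = u \left(1 + u\right)$
$Z{\left(Y \right)} = -30$ ($Z{\left(Y \right)} = \left(- 4 \left(1 - 4\right) - 2\right) \left(-3\right) = \left(\left(-4\right) \left(-3\right) - 2\right) \left(-3\right) = \left(12 - 2\right) \left(-3\right) = 10 \left(-3\right) = -30$)
$Z{\left(-14 \right)} 40 = \left(-30\right) 40 = -1200$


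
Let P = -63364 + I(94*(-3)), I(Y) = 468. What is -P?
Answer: 62896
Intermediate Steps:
P = -62896 (P = -63364 + 468 = -62896)
-P = -1*(-62896) = 62896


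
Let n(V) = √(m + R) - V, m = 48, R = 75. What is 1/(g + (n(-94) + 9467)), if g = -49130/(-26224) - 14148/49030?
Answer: 988045583069383233560/9448257080760251932484689 - 103324110758862400*√123/9448257080760251932484689 ≈ 0.00010445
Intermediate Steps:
g = 509456687/321440680 (g = -49130*(-1/26224) - 14148*1/49030 = 24565/13112 - 7074/24515 = 509456687/321440680 ≈ 1.5849)
n(V) = √123 - V (n(V) = √(48 + 75) - V = √123 - V)
1/(g + (n(-94) + 9467)) = 1/(509456687/321440680 + ((√123 - 1*(-94)) + 9467)) = 1/(509456687/321440680 + ((√123 + 94) + 9467)) = 1/(509456687/321440680 + ((94 + √123) + 9467)) = 1/(509456687/321440680 + (9561 + √123)) = 1/(3073803798167/321440680 + √123)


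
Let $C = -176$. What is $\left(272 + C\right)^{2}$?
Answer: $9216$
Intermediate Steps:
$\left(272 + C\right)^{2} = \left(272 - 176\right)^{2} = 96^{2} = 9216$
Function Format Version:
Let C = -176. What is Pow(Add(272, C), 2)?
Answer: 9216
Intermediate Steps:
Pow(Add(272, C), 2) = Pow(Add(272, -176), 2) = Pow(96, 2) = 9216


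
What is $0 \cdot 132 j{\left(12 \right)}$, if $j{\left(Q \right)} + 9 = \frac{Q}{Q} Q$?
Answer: $0$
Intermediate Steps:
$j{\left(Q \right)} = -9 + Q$ ($j{\left(Q \right)} = -9 + \frac{Q}{Q} Q = -9 + 1 Q = -9 + Q$)
$0 \cdot 132 j{\left(12 \right)} = 0 \cdot 132 \left(-9 + 12\right) = 0 \cdot 3 = 0$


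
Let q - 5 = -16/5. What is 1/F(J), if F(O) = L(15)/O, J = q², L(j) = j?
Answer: 27/125 ≈ 0.21600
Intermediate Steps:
q = 9/5 (q = 5 - 16/5 = 9/5 ≈ 1.8000)
J = 81/25 (J = (9/5)² = 81/25 ≈ 3.2400)
F(O) = 15/O
1/F(J) = 1/(15/(81/25)) = 1/(15*(25/81)) = 1/(125/27) = 27/125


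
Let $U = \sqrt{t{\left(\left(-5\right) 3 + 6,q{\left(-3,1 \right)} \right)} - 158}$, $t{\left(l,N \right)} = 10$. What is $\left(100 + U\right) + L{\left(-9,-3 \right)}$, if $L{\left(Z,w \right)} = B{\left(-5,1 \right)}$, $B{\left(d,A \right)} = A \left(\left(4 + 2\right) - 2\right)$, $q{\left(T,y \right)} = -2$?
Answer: $104 + 2 i \sqrt{37} \approx 104.0 + 12.166 i$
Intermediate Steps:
$B{\left(d,A \right)} = 4 A$ ($B{\left(d,A \right)} = A \left(6 - 2\right) = A 4 = 4 A$)
$L{\left(Z,w \right)} = 4$ ($L{\left(Z,w \right)} = 4 \cdot 1 = 4$)
$U = 2 i \sqrt{37}$ ($U = \sqrt{10 - 158} = \sqrt{-148} = 2 i \sqrt{37} \approx 12.166 i$)
$\left(100 + U\right) + L{\left(-9,-3 \right)} = \left(100 + 2 i \sqrt{37}\right) + 4 = 104 + 2 i \sqrt{37}$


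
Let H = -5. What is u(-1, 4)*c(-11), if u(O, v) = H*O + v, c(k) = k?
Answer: -99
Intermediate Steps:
u(O, v) = v - 5*O (u(O, v) = -5*O + v = v - 5*O)
u(-1, 4)*c(-11) = (4 - 5*(-1))*(-11) = (4 + 5)*(-11) = 9*(-11) = -99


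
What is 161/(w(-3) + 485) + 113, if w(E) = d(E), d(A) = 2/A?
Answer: 164672/1453 ≈ 113.33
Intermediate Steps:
w(E) = 2/E
161/(w(-3) + 485) + 113 = 161/(2/(-3) + 485) + 113 = 161/(2*(-1/3) + 485) + 113 = 161/(-2/3 + 485) + 113 = 161/(1453/3) + 113 = (3/1453)*161 + 113 = 483/1453 + 113 = 164672/1453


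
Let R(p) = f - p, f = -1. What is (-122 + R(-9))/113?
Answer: -114/113 ≈ -1.0089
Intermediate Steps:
R(p) = -1 - p
(-122 + R(-9))/113 = (-122 + (-1 - 1*(-9)))/113 = (-122 + (-1 + 9))*(1/113) = (-122 + 8)*(1/113) = -114*1/113 = -114/113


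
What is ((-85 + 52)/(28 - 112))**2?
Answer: 121/784 ≈ 0.15434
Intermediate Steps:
((-85 + 52)/(28 - 112))**2 = (-33/(-84))**2 = (-33*(-1/84))**2 = (11/28)**2 = 121/784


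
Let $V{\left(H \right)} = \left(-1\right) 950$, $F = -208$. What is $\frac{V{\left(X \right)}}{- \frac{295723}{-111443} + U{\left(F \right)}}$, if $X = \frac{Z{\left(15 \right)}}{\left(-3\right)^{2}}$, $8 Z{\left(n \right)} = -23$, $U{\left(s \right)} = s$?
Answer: $\frac{105870850}{22884421} \approx 4.6263$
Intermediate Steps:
$Z{\left(n \right)} = - \frac{23}{8}$ ($Z{\left(n \right)} = \frac{1}{8} \left(-23\right) = - \frac{23}{8}$)
$X = - \frac{23}{72}$ ($X = - \frac{23}{8 \left(-3\right)^{2}} = - \frac{23}{8 \cdot 9} = \left(- \frac{23}{8}\right) \frac{1}{9} = - \frac{23}{72} \approx -0.31944$)
$V{\left(H \right)} = -950$
$\frac{V{\left(X \right)}}{- \frac{295723}{-111443} + U{\left(F \right)}} = - \frac{950}{- \frac{295723}{-111443} - 208} = - \frac{950}{\left(-295723\right) \left(- \frac{1}{111443}\right) - 208} = - \frac{950}{\frac{295723}{111443} - 208} = - \frac{950}{- \frac{22884421}{111443}} = \left(-950\right) \left(- \frac{111443}{22884421}\right) = \frac{105870850}{22884421}$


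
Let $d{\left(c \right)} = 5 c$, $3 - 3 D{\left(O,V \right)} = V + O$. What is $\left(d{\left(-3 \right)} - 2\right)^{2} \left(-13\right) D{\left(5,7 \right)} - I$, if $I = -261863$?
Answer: $273134$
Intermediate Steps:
$D{\left(O,V \right)} = 1 - \frac{O}{3} - \frac{V}{3}$ ($D{\left(O,V \right)} = 1 - \frac{V + O}{3} = 1 - \frac{O + V}{3} = 1 - \left(\frac{O}{3} + \frac{V}{3}\right) = 1 - \frac{O}{3} - \frac{V}{3}$)
$\left(d{\left(-3 \right)} - 2\right)^{2} \left(-13\right) D{\left(5,7 \right)} - I = \left(5 \left(-3\right) - 2\right)^{2} \left(-13\right) \left(1 - \frac{5}{3} - \frac{7}{3}\right) - -261863 = \left(-15 - 2\right)^{2} \left(-13\right) \left(1 - \frac{5}{3} - \frac{7}{3}\right) + 261863 = \left(-17\right)^{2} \left(-13\right) \left(-3\right) + 261863 = 289 \left(-13\right) \left(-3\right) + 261863 = \left(-3757\right) \left(-3\right) + 261863 = 11271 + 261863 = 273134$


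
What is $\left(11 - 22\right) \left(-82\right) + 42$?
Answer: $944$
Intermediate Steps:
$\left(11 - 22\right) \left(-82\right) + 42 = \left(-11\right) \left(-82\right) + 42 = 902 + 42 = 944$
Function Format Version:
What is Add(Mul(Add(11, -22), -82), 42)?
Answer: 944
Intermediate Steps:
Add(Mul(Add(11, -22), -82), 42) = Add(Mul(-11, -82), 42) = Add(902, 42) = 944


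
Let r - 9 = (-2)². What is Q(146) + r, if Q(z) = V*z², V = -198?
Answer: -4220555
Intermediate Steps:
Q(z) = -198*z²
r = 13 (r = 9 + (-2)² = 9 + 4 = 13)
Q(146) + r = -198*146² + 13 = -198*21316 + 13 = -4220568 + 13 = -4220555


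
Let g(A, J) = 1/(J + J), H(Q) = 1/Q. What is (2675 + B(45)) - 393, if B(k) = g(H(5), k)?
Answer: 205381/90 ≈ 2282.0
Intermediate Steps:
g(A, J) = 1/(2*J)
B(k) = 1/(2*k)
(2675 + B(45)) - 393 = (2675 + (½)/45) - 393 = (2675 + (½)*(1/45)) - 393 = (2675 + 1/90) - 393 = 240751/90 - 393 = 205381/90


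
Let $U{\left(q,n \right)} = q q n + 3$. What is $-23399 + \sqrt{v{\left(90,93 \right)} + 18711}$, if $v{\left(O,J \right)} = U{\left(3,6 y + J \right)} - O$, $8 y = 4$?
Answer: $-23399 + 4 \sqrt{1218} \approx -23259.0$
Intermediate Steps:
$y = \frac{1}{2}$ ($y = \frac{1}{8} \cdot 4 = \frac{1}{2} \approx 0.5$)
$U{\left(q,n \right)} = 3 + n q^{2}$ ($U{\left(q,n \right)} = q^{2} n + 3 = n q^{2} + 3 = 3 + n q^{2}$)
$v{\left(O,J \right)} = 30 - O + 9 J$ ($v{\left(O,J \right)} = \left(3 + \left(6 \cdot \frac{1}{2} + J\right) 3^{2}\right) - O = \left(3 + \left(3 + J\right) 9\right) - O = \left(3 + \left(27 + 9 J\right)\right) - O = \left(30 + 9 J\right) - O = 30 - O + 9 J$)
$-23399 + \sqrt{v{\left(90,93 \right)} + 18711} = -23399 + \sqrt{\left(30 - 90 + 9 \cdot 93\right) + 18711} = -23399 + \sqrt{\left(30 - 90 + 837\right) + 18711} = -23399 + \sqrt{777 + 18711} = -23399 + \sqrt{19488} = -23399 + 4 \sqrt{1218}$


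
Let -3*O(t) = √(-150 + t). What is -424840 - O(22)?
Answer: -424840 + 8*I*√2/3 ≈ -4.2484e+5 + 3.7712*I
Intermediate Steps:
O(t) = -√(-150 + t)/3
-424840 - O(22) = -424840 - (-1)*√(-150 + 22)/3 = -424840 - (-1)*√(-128)/3 = -424840 - (-1)*8*I*√2/3 = -424840 - (-8)*I*√2/3 = -424840 + 8*I*√2/3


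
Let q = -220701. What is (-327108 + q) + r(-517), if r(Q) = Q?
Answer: -548326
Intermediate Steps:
(-327108 + q) + r(-517) = (-327108 - 220701) - 517 = -547809 - 517 = -548326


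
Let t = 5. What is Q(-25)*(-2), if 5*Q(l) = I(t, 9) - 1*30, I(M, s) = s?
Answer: 42/5 ≈ 8.4000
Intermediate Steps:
Q(l) = -21/5 (Q(l) = (9 - 1*30)/5 = (9 - 30)/5 = (⅕)*(-21) = -21/5)
Q(-25)*(-2) = -21/5*(-2) = 42/5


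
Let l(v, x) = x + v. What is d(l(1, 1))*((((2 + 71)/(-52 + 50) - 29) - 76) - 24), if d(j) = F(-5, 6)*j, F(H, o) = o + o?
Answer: -3972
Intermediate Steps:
F(H, o) = 2*o
l(v, x) = v + x
d(j) = 12*j (d(j) = (2*6)*j = 12*j)
d(l(1, 1))*((((2 + 71)/(-52 + 50) - 29) - 76) - 24) = (12*(1 + 1))*((((2 + 71)/(-52 + 50) - 29) - 76) - 24) = (12*2)*(((73/(-2) - 29) - 76) - 24) = 24*(((73*(-½) - 29) - 76) - 24) = 24*(((-73/2 - 29) - 76) - 24) = 24*((-131/2 - 76) - 24) = 24*(-283/2 - 24) = 24*(-331/2) = -3972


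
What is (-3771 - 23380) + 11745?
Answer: -15406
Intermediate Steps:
(-3771 - 23380) + 11745 = -27151 + 11745 = -15406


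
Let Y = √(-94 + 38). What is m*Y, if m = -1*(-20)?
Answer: 40*I*√14 ≈ 149.67*I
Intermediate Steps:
m = 20
Y = 2*I*√14 (Y = √(-56) = 2*I*√14 ≈ 7.4833*I)
m*Y = 20*(2*I*√14) = 40*I*√14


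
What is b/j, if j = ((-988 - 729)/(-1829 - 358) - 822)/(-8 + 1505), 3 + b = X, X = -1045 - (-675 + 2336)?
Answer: 1267014393/256571 ≈ 4938.3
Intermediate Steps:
X = -2706 (X = -1045 - 1*1661 = -1045 - 1661 = -2706)
b = -2709 (b = -3 - 2706 = -2709)
j = -1795997/3273939 (j = (-1717/(-2187) - 822)/1497 = (-1717*(-1/2187) - 822)*(1/1497) = (1717/2187 - 822)*(1/1497) = -1795997/2187*1/1497 = -1795997/3273939 ≈ -0.54857)
b/j = -2709/(-1795997/3273939) = -2709*(-3273939/1795997) = 1267014393/256571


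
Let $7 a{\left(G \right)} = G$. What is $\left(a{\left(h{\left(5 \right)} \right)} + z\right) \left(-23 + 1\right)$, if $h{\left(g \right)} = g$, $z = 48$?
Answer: $- \frac{7502}{7} \approx -1071.7$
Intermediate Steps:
$a{\left(G \right)} = \frac{G}{7}$
$\left(a{\left(h{\left(5 \right)} \right)} + z\right) \left(-23 + 1\right) = \left(\frac{1}{7} \cdot 5 + 48\right) \left(-23 + 1\right) = \left(\frac{5}{7} + 48\right) \left(-22\right) = \frac{341}{7} \left(-22\right) = - \frac{7502}{7}$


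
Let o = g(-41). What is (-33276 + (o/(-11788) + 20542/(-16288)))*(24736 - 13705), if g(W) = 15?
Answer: -8810090655082095/24000368 ≈ -3.6708e+8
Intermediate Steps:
o = 15
(-33276 + (o/(-11788) + 20542/(-16288)))*(24736 - 13705) = (-33276 + (15/(-11788) + 20542/(-16288)))*(24736 - 13705) = (-33276 + (15*(-1/11788) + 20542*(-1/16288)))*11031 = (-33276 + (-15/11788 - 10271/8144))*11031 = (-33276 - 30299177/24000368)*11031 = -798666544745/24000368*11031 = -8810090655082095/24000368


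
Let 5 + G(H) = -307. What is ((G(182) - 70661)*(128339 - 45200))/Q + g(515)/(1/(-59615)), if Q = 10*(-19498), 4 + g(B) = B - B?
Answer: 52395555047/194980 ≈ 2.6872e+5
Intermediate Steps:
G(H) = -312 (G(H) = -5 - 307 = -312)
g(B) = -4 (g(B) = -4 + (B - B) = -4 + 0 = -4)
Q = -194980
((G(182) - 70661)*(128339 - 45200))/Q + g(515)/(1/(-59615)) = ((-312 - 70661)*(128339 - 45200))/(-194980) - 4/(1/(-59615)) = -70973*83139*(-1/194980) - 4/(-1/59615) = -5900624247*(-1/194980) - 4*(-59615) = 5900624247/194980 + 238460 = 52395555047/194980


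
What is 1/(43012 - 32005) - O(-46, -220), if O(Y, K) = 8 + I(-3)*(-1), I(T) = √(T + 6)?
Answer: -88055/11007 + √3 ≈ -6.2679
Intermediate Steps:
I(T) = √(6 + T)
O(Y, K) = 8 - √3 (O(Y, K) = 8 + √(6 - 3)*(-1) = 8 + √3*(-1) = 8 - √3)
1/(43012 - 32005) - O(-46, -220) = 1/(43012 - 32005) - (8 - √3) = 1/11007 + (-8 + √3) = -88055/11007 + √3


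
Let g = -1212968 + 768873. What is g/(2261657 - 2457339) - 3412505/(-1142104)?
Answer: 587484239645/111744597464 ≈ 5.2574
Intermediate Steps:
g = -444095
g/(2261657 - 2457339) - 3412505/(-1142104) = -444095/(2261657 - 2457339) - 3412505/(-1142104) = -444095/(-195682) - 3412505*(-1/1142104) = -444095*(-1/195682) + 3412505/1142104 = 444095/195682 + 3412505/1142104 = 587484239645/111744597464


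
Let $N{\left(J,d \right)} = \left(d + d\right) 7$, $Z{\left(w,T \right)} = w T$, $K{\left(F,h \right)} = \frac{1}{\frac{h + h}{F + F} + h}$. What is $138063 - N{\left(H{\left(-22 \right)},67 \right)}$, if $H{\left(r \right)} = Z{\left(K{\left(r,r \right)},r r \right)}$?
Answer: $137125$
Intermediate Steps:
$K{\left(F,h \right)} = \frac{1}{h + \frac{h}{F}}$ ($K{\left(F,h \right)} = \frac{1}{\frac{2 h}{2 F} + h} = \frac{1}{2 h \frac{1}{2 F} + h} = \frac{1}{\frac{h}{F} + h} = \frac{1}{h + \frac{h}{F}}$)
$Z{\left(w,T \right)} = T w$
$H{\left(r \right)} = \frac{r^{2}}{1 + r}$ ($H{\left(r \right)} = r r \frac{r}{r \left(1 + r\right)} = \frac{r^{2}}{1 + r}$)
$N{\left(J,d \right)} = 14 d$ ($N{\left(J,d \right)} = 2 d 7 = 14 d$)
$138063 - N{\left(H{\left(-22 \right)},67 \right)} = 138063 - 14 \cdot 67 = 138063 - 938 = 137125$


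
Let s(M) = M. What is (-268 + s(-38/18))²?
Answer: 5909761/81 ≈ 72960.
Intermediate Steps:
(-268 + s(-38/18))² = (-268 - 38/18)² = (-268 - 38*1/18)² = (-268 - 19/9)² = (-2431/9)² = 5909761/81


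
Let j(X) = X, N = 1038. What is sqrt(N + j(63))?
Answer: sqrt(1101) ≈ 33.181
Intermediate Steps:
sqrt(N + j(63)) = sqrt(1038 + 63) = sqrt(1101)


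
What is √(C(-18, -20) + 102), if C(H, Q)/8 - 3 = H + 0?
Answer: 3*I*√2 ≈ 4.2426*I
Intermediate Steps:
C(H, Q) = 24 + 8*H (C(H, Q) = 24 + 8*(H + 0) = 24 + 8*H)
√(C(-18, -20) + 102) = √((24 + 8*(-18)) + 102) = √((24 - 144) + 102) = √(-120 + 102) = √(-18) = 3*I*√2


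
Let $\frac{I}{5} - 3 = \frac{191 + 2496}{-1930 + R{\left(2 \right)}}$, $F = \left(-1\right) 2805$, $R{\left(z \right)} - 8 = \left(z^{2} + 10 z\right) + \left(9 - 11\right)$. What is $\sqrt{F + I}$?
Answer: $\frac{i \sqrt{100974265}}{190} \approx 52.887 i$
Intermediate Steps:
$R{\left(z \right)} = 6 + z^{2} + 10 z$ ($R{\left(z \right)} = 8 + \left(\left(z^{2} + 10 z\right) + \left(9 - 11\right)\right) = 8 - \left(2 - z^{2} - 10 z\right) = 8 + \left(-2 + z^{2} + 10 z\right) = 6 + z^{2} + 10 z$)
$F = -2805$
$I = \frac{3013}{380}$ ($I = 15 + 5 \frac{191 + 2496}{-1930 + \left(6 + 2^{2} + 10 \cdot 2\right)} = 15 + 5 \frac{2687}{-1930 + \left(6 + 4 + 20\right)} = 15 + 5 \frac{2687}{-1930 + 30} = 15 + 5 \frac{2687}{-1900} = 15 + 5 \cdot 2687 \left(- \frac{1}{1900}\right) = 15 + 5 \left(- \frac{2687}{1900}\right) = 15 - \frac{2687}{380} = \frac{3013}{380} \approx 7.9289$)
$\sqrt{F + I} = \sqrt{-2805 + \frac{3013}{380}} = \sqrt{- \frac{1062887}{380}} = \frac{i \sqrt{100974265}}{190}$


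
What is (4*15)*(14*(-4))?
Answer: -3360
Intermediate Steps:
(4*15)*(14*(-4)) = 60*(-56) = -3360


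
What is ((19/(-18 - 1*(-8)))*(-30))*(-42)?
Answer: -2394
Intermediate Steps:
((19/(-18 - 1*(-8)))*(-30))*(-42) = ((19/(-18 + 8))*(-30))*(-42) = ((19/(-10))*(-30))*(-42) = ((19*(-⅒))*(-30))*(-42) = -19/10*(-30)*(-42) = 57*(-42) = -2394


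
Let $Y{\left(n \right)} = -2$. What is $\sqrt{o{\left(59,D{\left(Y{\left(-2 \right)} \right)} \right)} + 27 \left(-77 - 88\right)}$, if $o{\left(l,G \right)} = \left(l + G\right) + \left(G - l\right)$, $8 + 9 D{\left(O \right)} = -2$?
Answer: $\frac{i \sqrt{40115}}{3} \approx 66.762 i$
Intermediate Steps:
$D{\left(O \right)} = - \frac{10}{9}$ ($D{\left(O \right)} = - \frac{8}{9} + \frac{1}{9} \left(-2\right) = - \frac{8}{9} - \frac{2}{9} = - \frac{10}{9}$)
$o{\left(l,G \right)} = 2 G$ ($o{\left(l,G \right)} = \left(G + l\right) + \left(G - l\right) = 2 G$)
$\sqrt{o{\left(59,D{\left(Y{\left(-2 \right)} \right)} \right)} + 27 \left(-77 - 88\right)} = \sqrt{2 \left(- \frac{10}{9}\right) + 27 \left(-77 - 88\right)} = \sqrt{- \frac{20}{9} + 27 \left(-165\right)} = \sqrt{- \frac{20}{9} - 4455} = \sqrt{- \frac{40115}{9}} = \frac{i \sqrt{40115}}{3}$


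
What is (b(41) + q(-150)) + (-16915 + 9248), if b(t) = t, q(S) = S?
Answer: -7776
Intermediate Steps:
(b(41) + q(-150)) + (-16915 + 9248) = (41 - 150) + (-16915 + 9248) = -109 - 7667 = -7776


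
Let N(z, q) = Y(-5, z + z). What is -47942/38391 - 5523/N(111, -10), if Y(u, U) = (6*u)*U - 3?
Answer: -35801351/85266411 ≈ -0.41988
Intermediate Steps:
Y(u, U) = -3 + 6*U*u (Y(u, U) = 6*U*u - 3 = -3 + 6*U*u)
N(z, q) = -3 - 60*z (N(z, q) = -3 + 6*(z + z)*(-5) = -3 + 6*(2*z)*(-5) = -3 - 60*z)
-47942/38391 - 5523/N(111, -10) = -47942/38391 - 5523/(-3 - 60*111) = -47942*1/38391 - 5523/(-3 - 6660) = -47942/38391 - 5523/(-6663) = -47942/38391 - 5523*(-1/6663) = -47942/38391 + 1841/2221 = -35801351/85266411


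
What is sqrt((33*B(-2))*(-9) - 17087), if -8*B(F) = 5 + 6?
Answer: I*sqrt(266858)/4 ≈ 129.15*I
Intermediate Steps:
B(F) = -11/8 (B(F) = -(5 + 6)/8 = -1/8*11 = -11/8)
sqrt((33*B(-2))*(-9) - 17087) = sqrt((33*(-11/8))*(-9) - 17087) = sqrt(-363/8*(-9) - 17087) = sqrt(3267/8 - 17087) = sqrt(-133429/8) = I*sqrt(266858)/4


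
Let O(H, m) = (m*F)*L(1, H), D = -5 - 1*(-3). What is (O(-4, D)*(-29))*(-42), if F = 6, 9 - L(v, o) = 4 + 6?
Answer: 14616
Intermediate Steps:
L(v, o) = -1 (L(v, o) = 9 - (4 + 6) = 9 - 1*10 = 9 - 10 = -1)
D = -2 (D = -5 + 3 = -2)
O(H, m) = -6*m (O(H, m) = (m*6)*(-1) = (6*m)*(-1) = -6*m)
(O(-4, D)*(-29))*(-42) = (-6*(-2)*(-29))*(-42) = (12*(-29))*(-42) = -348*(-42) = 14616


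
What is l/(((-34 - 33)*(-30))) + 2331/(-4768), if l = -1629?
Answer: -2075397/1597280 ≈ -1.2993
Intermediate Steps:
l/(((-34 - 33)*(-30))) + 2331/(-4768) = -1629*(-1/(30*(-34 - 33))) + 2331/(-4768) = -1629/((-67*(-30))) + 2331*(-1/4768) = -1629/2010 - 2331/4768 = -1629*1/2010 - 2331/4768 = -543/670 - 2331/4768 = -2075397/1597280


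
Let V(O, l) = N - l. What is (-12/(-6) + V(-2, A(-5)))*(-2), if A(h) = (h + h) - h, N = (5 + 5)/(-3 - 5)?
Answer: -23/2 ≈ -11.500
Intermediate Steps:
N = -5/4 (N = 10/(-8) = 10*(-⅛) = -5/4 ≈ -1.2500)
A(h) = h (A(h) = 2*h - h = h)
V(O, l) = -5/4 - l
(-12/(-6) + V(-2, A(-5)))*(-2) = (-12/(-6) + (-5/4 - 1*(-5)))*(-2) = (-12*(-⅙) + (-5/4 + 5))*(-2) = (2 + 15/4)*(-2) = (23/4)*(-2) = -23/2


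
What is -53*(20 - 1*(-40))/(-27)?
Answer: 1060/9 ≈ 117.78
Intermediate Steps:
-53*(20 - 1*(-40))/(-27) = -53*(20 + 40)*(-1)/27 = -3180*(-1)/27 = -53*(-20/9) = 1060/9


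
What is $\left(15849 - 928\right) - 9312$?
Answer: $5609$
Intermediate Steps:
$\left(15849 - 928\right) - 9312 = 14921 - 9312 = 5609$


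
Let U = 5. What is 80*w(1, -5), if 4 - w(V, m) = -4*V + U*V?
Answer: 240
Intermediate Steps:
w(V, m) = 4 - V (w(V, m) = 4 - (-4*V + 5*V) = 4 - V)
80*w(1, -5) = 80*(4 - 1*1) = 80*(4 - 1) = 80*3 = 240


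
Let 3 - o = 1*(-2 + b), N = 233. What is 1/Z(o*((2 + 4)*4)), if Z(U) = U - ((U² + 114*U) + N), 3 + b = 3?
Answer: -1/28193 ≈ -3.5470e-5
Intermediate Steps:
b = 0 (b = -3 + 3 = 0)
o = 5 (o = 3 - (-2 + 0) = 3 - (-2) = 3 - 1*(-2) = 3 + 2 = 5)
Z(U) = -233 - U² - 113*U (Z(U) = U - ((U² + 114*U) + 233) = U - (233 + U² + 114*U) = U + (-233 - U² - 114*U) = -233 - U² - 113*U)
1/Z(o*((2 + 4)*4)) = 1/(-233 - (5*((2 + 4)*4))² - 565*(2 + 4)*4) = 1/(-233 - (5*(6*4))² - 565*6*4) = 1/(-233 - (5*24)² - 565*24) = 1/(-233 - 1*120² - 113*120) = 1/(-233 - 1*14400 - 13560) = 1/(-233 - 14400 - 13560) = 1/(-28193) = -1/28193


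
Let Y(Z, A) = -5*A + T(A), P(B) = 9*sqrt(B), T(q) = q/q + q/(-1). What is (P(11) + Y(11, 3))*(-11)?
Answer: 187 - 99*sqrt(11) ≈ -141.35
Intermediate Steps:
T(q) = 1 - q (T(q) = 1 + q*(-1) = 1 - q)
Y(Z, A) = 1 - 6*A (Y(Z, A) = -5*A + (1 - A) = 1 - 6*A)
(P(11) + Y(11, 3))*(-11) = (9*sqrt(11) + (1 - 6*3))*(-11) = (9*sqrt(11) + (1 - 18))*(-11) = (9*sqrt(11) - 17)*(-11) = (-17 + 9*sqrt(11))*(-11) = 187 - 99*sqrt(11)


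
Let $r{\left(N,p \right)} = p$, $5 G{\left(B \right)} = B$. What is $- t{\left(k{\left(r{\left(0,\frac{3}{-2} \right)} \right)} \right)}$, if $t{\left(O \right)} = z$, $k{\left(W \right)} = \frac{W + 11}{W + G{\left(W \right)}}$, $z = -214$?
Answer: $214$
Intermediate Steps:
$G{\left(B \right)} = \frac{B}{5}$
$k{\left(W \right)} = \frac{5 \left(11 + W\right)}{6 W}$ ($k{\left(W \right)} = \frac{W + 11}{W + \frac{W}{5}} = \frac{11 + W}{\frac{6}{5} W} = \left(11 + W\right) \frac{5}{6 W} = \frac{5 \left(11 + W\right)}{6 W}$)
$t{\left(O \right)} = -214$
$- t{\left(k{\left(r{\left(0,\frac{3}{-2} \right)} \right)} \right)} = \left(-1\right) \left(-214\right) = 214$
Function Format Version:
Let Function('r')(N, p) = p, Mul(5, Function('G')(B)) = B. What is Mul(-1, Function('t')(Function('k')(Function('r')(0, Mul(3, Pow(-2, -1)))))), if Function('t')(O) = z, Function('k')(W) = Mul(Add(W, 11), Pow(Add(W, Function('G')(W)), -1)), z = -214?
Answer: 214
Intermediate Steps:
Function('G')(B) = Mul(Rational(1, 5), B)
Function('k')(W) = Mul(Rational(5, 6), Pow(W, -1), Add(11, W)) (Function('k')(W) = Mul(Add(W, 11), Pow(Add(W, Mul(Rational(1, 5), W)), -1)) = Mul(Add(11, W), Pow(Mul(Rational(6, 5), W), -1)) = Mul(Add(11, W), Mul(Rational(5, 6), Pow(W, -1))) = Mul(Rational(5, 6), Pow(W, -1), Add(11, W)))
Function('t')(O) = -214
Mul(-1, Function('t')(Function('k')(Function('r')(0, Mul(3, Pow(-2, -1)))))) = Mul(-1, -214) = 214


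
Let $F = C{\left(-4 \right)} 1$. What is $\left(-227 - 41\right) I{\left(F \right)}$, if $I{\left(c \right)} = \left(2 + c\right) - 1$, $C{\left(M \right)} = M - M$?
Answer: $-268$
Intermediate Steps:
$C{\left(M \right)} = 0$
$F = 0$ ($F = 0 \cdot 1 = 0$)
$I{\left(c \right)} = 1 + c$
$\left(-227 - 41\right) I{\left(F \right)} = \left(-227 - 41\right) \left(1 + 0\right) = \left(-227 - 41\right) 1 = \left(-268\right) 1 = -268$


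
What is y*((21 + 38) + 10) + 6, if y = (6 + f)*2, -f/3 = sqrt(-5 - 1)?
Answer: 834 - 414*I*sqrt(6) ≈ 834.0 - 1014.1*I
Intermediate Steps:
f = -3*I*sqrt(6) (f = -3*sqrt(-5 - 1) = -3*I*sqrt(6) ≈ -7.3485*I)
y = 12 - 6*I*sqrt(6) (y = (6 - 3*I*sqrt(6))*2 = 12 - 6*I*sqrt(6) ≈ 12.0 - 14.697*I)
y*((21 + 38) + 10) + 6 = (12 - 6*I*sqrt(6))*((21 + 38) + 10) + 6 = (12 - 6*I*sqrt(6))*(59 + 10) + 6 = (12 - 6*I*sqrt(6))*69 + 6 = (828 - 414*I*sqrt(6)) + 6 = 834 - 414*I*sqrt(6)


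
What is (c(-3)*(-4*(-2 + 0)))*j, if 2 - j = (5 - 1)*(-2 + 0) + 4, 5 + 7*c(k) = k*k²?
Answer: -1536/7 ≈ -219.43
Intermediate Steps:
c(k) = -5/7 + k³/7 (c(k) = -5/7 + (k*k²)/7 = -5/7 + k³/7)
j = 6 (j = 2 - ((5 - 1)*(-2 + 0) + 4) = 2 - (4*(-2) + 4) = 2 - (-8 + 4) = 2 - 1*(-4) = 2 + 4 = 6)
(c(-3)*(-4*(-2 + 0)))*j = ((-5/7 + (⅐)*(-3)³)*(-4*(-2 + 0)))*6 = ((-5/7 + (⅐)*(-27))*(-4*(-2)))*6 = ((-5/7 - 27/7)*8)*6 = -32/7*8*6 = -256/7*6 = -1536/7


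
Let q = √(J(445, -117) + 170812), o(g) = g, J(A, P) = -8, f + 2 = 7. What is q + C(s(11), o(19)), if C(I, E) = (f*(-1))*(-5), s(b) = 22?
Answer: 25 + 2*√42701 ≈ 438.28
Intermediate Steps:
f = 5 (f = -2 + 7 = 5)
C(I, E) = 25 (C(I, E) = (5*(-1))*(-5) = -5*(-5) = 25)
q = 2*√42701 (q = √(-8 + 170812) = √170804 = 2*√42701 ≈ 413.28)
q + C(s(11), o(19)) = 2*√42701 + 25 = 25 + 2*√42701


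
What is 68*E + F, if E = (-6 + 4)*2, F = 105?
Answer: -167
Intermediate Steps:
E = -4 (E = -2*2 = -4)
68*E + F = 68*(-4) + 105 = -272 + 105 = -167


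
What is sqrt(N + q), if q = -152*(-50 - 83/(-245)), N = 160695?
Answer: sqrt(206098295)/35 ≈ 410.17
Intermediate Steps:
q = 1849384/245 (q = -152*(-50 - 83*(-1/245)) = -152*(-50 + 83/245) = -152*(-12167/245) = 1849384/245 ≈ 7548.5)
sqrt(N + q) = sqrt(160695 + 1849384/245) = sqrt(41219659/245) = sqrt(206098295)/35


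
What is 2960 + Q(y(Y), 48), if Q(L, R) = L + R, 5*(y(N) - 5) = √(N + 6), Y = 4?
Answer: 3013 + √10/5 ≈ 3013.6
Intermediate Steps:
y(N) = 5 + √(6 + N)/5 (y(N) = 5 + √(N + 6)/5 = 5 + √(6 + N)/5)
2960 + Q(y(Y), 48) = 2960 + ((5 + √(6 + 4)/5) + 48) = 2960 + ((5 + √10/5) + 48) = 2960 + (53 + √10/5) = 3013 + √10/5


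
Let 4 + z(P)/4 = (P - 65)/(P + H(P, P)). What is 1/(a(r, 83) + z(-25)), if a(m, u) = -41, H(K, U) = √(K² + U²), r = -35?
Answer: -595/39027 + 40*√2/13009 ≈ -0.010897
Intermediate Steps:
z(P) = -16 + 4*(-65 + P)/(P + √2*√(P²)) (z(P) = -16 + 4*((P - 65)/(P + √(P² + P²))) = -16 + 4*((-65 + P)/(P + √(2*P²))) = -16 + 4*((-65 + P)/(P + √2*√(P²))) = -16 + 4*(-65 + P)/(P + √2*√(P²)))
1/(a(r, 83) + z(-25)) = 1/(-41 + 4*(-65 - 3*(-25) - 4*√2*√((-25)²))/(-25 + √2*√((-25)²))) = 1/(-41 + 4*(-65 + 75 - 4*√2*√625)/(-25 + √2*√625)) = 1/(-41 + 4*(-65 + 75 - 4*√2*25)/(-25 + √2*25)) = 1/(-41 + 4*(-65 + 75 - 100*√2)/(-25 + 25*√2)) = 1/(-41 + 4*(10 - 100*√2)/(-25 + 25*√2))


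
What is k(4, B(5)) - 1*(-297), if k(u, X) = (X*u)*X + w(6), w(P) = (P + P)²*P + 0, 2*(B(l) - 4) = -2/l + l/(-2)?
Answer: 118701/100 ≈ 1187.0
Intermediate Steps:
B(l) = 4 - 1/l - l/4 (B(l) = 4 + (-2/l + l/(-2))/2 = 4 + (-2/l + l*(-½))/2 = 4 + (-2/l - l/2)/2 = 4 + (-1/l - l/4) = 4 - 1/l - l/4)
w(P) = 4*P³ (w(P) = (2*P)²*P + 0 = (4*P²)*P + 0 = 4*P³ + 0 = 4*P³)
k(u, X) = 864 + u*X² (k(u, X) = (X*u)*X + 4*6³ = u*X² + 4*216 = u*X² + 864 = 864 + u*X²)
k(4, B(5)) - 1*(-297) = (864 + 4*(4 - 1/5 - ¼*5)²) - 1*(-297) = (864 + 4*(4 - 1*⅕ - 5/4)²) + 297 = (864 + 4*(4 - ⅕ - 5/4)²) + 297 = (864 + 4*(51/20)²) + 297 = (864 + 4*(2601/400)) + 297 = (864 + 2601/100) + 297 = 89001/100 + 297 = 118701/100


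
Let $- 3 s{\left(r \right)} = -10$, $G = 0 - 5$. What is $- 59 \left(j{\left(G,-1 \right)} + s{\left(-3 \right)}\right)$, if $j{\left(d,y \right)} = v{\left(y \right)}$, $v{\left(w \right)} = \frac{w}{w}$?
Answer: $- \frac{767}{3} \approx -255.67$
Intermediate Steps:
$G = -5$ ($G = 0 - 5 = -5$)
$v{\left(w \right)} = 1$
$j{\left(d,y \right)} = 1$
$s{\left(r \right)} = \frac{10}{3}$ ($s{\left(r \right)} = \left(- \frac{1}{3}\right) \left(-10\right) = \frac{10}{3}$)
$- 59 \left(j{\left(G,-1 \right)} + s{\left(-3 \right)}\right) = - 59 \left(1 + \frac{10}{3}\right) = \left(-59\right) \frac{13}{3} = - \frac{767}{3}$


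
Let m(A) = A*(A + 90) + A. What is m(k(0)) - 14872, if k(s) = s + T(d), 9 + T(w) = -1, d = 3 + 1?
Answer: -15682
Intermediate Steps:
d = 4
T(w) = -10 (T(w) = -9 - 1 = -10)
k(s) = -10 + s (k(s) = s - 10 = -10 + s)
m(A) = A + A*(90 + A) (m(A) = A*(90 + A) + A = A + A*(90 + A))
m(k(0)) - 14872 = (-10 + 0)*(91 + (-10 + 0)) - 14872 = -10*(91 - 10) - 14872 = -10*81 - 14872 = -810 - 14872 = -15682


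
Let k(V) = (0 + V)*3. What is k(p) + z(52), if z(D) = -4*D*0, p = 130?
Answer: 390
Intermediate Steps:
k(V) = 3*V (k(V) = V*3 = 3*V)
z(D) = 0
k(p) + z(52) = 3*130 + 0 = 390 + 0 = 390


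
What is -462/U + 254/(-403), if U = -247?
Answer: 9496/7657 ≈ 1.2402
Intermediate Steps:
-462/U + 254/(-403) = -462/(-247) + 254/(-403) = -462*(-1/247) + 254*(-1/403) = 462/247 - 254/403 = 9496/7657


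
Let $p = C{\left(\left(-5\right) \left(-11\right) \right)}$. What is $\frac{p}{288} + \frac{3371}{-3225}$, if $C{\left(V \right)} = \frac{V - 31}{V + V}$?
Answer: $- \frac{98811}{94600} \approx -1.0445$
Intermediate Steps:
$C{\left(V \right)} = \frac{-31 + V}{2 V}$
$p = \frac{12}{55}$ ($p = \frac{-31 - -55}{2 \left(\left(-5\right) \left(-11\right)\right)} = \frac{-31 + 55}{2 \cdot 55} = \frac{1}{2} \cdot \frac{1}{55} \cdot 24 = \frac{12}{55} \approx 0.21818$)
$\frac{p}{288} + \frac{3371}{-3225} = \frac{12}{55 \cdot 288} + \frac{3371}{-3225} = \frac{12}{55} \cdot \frac{1}{288} + 3371 \left(- \frac{1}{3225}\right) = \frac{1}{1320} - \frac{3371}{3225} = - \frac{98811}{94600}$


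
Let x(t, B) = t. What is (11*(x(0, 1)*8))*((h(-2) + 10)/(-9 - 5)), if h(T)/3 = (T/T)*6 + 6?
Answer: 0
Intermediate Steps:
h(T) = 36 (h(T) = 3*((T/T)*6 + 6) = 3*(1*6 + 6) = 3*(6 + 6) = 3*12 = 36)
(11*(x(0, 1)*8))*((h(-2) + 10)/(-9 - 5)) = (11*(0*8))*((36 + 10)/(-9 - 5)) = (11*0)*(46/(-14)) = 0*(46*(-1/14)) = 0*(-23/7) = 0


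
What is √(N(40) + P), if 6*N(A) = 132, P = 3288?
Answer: √3310 ≈ 57.533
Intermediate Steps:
N(A) = 22 (N(A) = (⅙)*132 = 22)
√(N(40) + P) = √(22 + 3288) = √3310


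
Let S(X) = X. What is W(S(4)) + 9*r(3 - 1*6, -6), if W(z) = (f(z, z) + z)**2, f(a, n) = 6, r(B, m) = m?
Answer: 46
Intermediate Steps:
W(z) = (6 + z)**2
W(S(4)) + 9*r(3 - 1*6, -6) = (6 + 4)**2 + 9*(-6) = 10**2 - 54 = 100 - 54 = 46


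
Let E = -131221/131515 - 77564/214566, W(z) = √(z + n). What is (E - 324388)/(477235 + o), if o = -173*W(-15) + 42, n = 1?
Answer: -2184456016657294563241/3214015818535917937575 - 791806206629927609*I*√14/3214015818535917937575 ≈ -0.67967 - 0.0009218*I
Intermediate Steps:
W(z) = √(1 + z) (W(z) = √(z + 1) = √(1 + z))
o = 42 - 173*I*√14 (o = -173*√(1 - 15) + 42 = -173*I*√14 + 42 = 42 - 173*I*√14 ≈ 42.0 - 647.31*I)
E = -19178197273/14109323745 (E = -131221*1/131515 - 77564*1/214566 = -131221/131515 - 38782/107283 = -19178197273/14109323745 ≈ -1.3593)
(E - 324388)/(477235 + o) = (-19178197273/14109323745 - 324388)/(477235 + (42 - 173*I*√14)) = -4576914489190333/(14109323745*(477277 - 173*I*√14))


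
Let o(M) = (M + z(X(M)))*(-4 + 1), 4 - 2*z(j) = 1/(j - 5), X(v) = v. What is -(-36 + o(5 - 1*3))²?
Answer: -9409/4 ≈ -2352.3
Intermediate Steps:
z(j) = 2 - 1/(2*(-5 + j)) (z(j) = 2 - 1/(2*(j - 5)) = 2 - 1/(2*(-5 + j)))
o(M) = -3*M - 3*(-21 + 4*M)/(2*(-5 + M)) (o(M) = (M + (-21 + 4*M)/(2*(-5 + M)))*(-4 + 1) = (M + (-21 + 4*M)/(2*(-5 + M)))*(-3) = -3*M - 3*(-21 + 4*M)/(2*(-5 + M)))
-(-36 + o(5 - 1*3))² = -(-36 + 3*(21 - 2*(5 - 1*3)² + 6*(5 - 1*3))/(2*(-5 + (5 - 1*3))))² = -(-36 + 3*(21 - 2*(5 - 3)² + 6*(5 - 3))/(2*(-5 + (5 - 3))))² = -(-36 + 3*(21 - 2*2² + 6*2)/(2*(-5 + 2)))² = -(-36 + (3/2)*(21 - 2*4 + 12)/(-3))² = -(-36 + (3/2)*(-⅓)*(21 - 8 + 12))² = -(-36 + (3/2)*(-⅓)*25)² = -(-36 - 25/2)² = -(-97/2)² = -1*9409/4 = -9409/4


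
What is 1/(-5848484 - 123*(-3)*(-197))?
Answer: -1/5921177 ≈ -1.6889e-7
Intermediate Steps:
1/(-5848484 - 123*(-3)*(-197)) = 1/(-5848484 + 369*(-197)) = 1/(-5848484 - 72693) = 1/(-5921177) = -1/5921177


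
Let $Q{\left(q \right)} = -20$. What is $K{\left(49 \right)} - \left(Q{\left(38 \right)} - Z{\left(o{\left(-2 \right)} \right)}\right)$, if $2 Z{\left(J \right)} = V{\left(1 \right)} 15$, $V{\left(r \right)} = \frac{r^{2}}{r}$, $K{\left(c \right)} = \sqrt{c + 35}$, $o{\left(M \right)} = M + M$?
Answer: $\frac{55}{2} + 2 \sqrt{21} \approx 36.665$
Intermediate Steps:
$o{\left(M \right)} = 2 M$
$K{\left(c \right)} = \sqrt{35 + c}$
$V{\left(r \right)} = r$
$Z{\left(J \right)} = \frac{15}{2}$ ($Z{\left(J \right)} = \frac{1 \cdot 15}{2} = \frac{1}{2} \cdot 15 = \frac{15}{2}$)
$K{\left(49 \right)} - \left(Q{\left(38 \right)} - Z{\left(o{\left(-2 \right)} \right)}\right) = \sqrt{35 + 49} - \left(-20 - \frac{15}{2}\right) = \sqrt{84} - \left(-20 - \frac{15}{2}\right) = 2 \sqrt{21} - - \frac{55}{2} = 2 \sqrt{21} + \frac{55}{2} = \frac{55}{2} + 2 \sqrt{21}$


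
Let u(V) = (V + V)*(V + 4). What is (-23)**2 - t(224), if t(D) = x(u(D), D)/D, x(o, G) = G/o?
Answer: 54034175/102144 ≈ 529.00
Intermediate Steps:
u(V) = 2*V*(4 + V) (u(V) = (2*V)*(4 + V) = 2*V*(4 + V))
t(D) = 1/(2*D*(4 + D)) (t(D) = (D/((2*D*(4 + D))))/D = (D*(1/(2*D*(4 + D))))/D = (1/(2*(4 + D)))/D = 1/(2*D*(4 + D)))
(-23)**2 - t(224) = (-23)**2 - 1/(2*224*(4 + 224)) = 529 - 1/(2*224*228) = 529 - 1*1/102144 = 529 - 1/102144 = 54034175/102144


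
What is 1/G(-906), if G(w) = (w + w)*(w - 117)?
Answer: 1/1853676 ≈ 5.3947e-7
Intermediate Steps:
G(w) = 2*w*(-117 + w) (G(w) = (2*w)*(-117 + w) = 2*w*(-117 + w))
1/G(-906) = 1/(2*(-906)*(-117 - 906)) = 1/(2*(-906)*(-1023)) = 1/1853676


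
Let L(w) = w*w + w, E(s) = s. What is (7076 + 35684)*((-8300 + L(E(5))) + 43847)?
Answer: 1521272520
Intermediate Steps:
L(w) = w + w**2 (L(w) = w**2 + w = w + w**2)
(7076 + 35684)*((-8300 + L(E(5))) + 43847) = (7076 + 35684)*((-8300 + 5*(1 + 5)) + 43847) = 42760*((-8300 + 5*6) + 43847) = 42760*((-8300 + 30) + 43847) = 42760*(-8270 + 43847) = 42760*35577 = 1521272520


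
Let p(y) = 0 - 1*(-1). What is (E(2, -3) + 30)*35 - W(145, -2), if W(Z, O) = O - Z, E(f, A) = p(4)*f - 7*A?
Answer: 2002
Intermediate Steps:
p(y) = 1 (p(y) = 0 + 1 = 1)
E(f, A) = f - 7*A (E(f, A) = 1*f - 7*A = f - 7*A)
(E(2, -3) + 30)*35 - W(145, -2) = ((2 - 7*(-3)) + 30)*35 - (-2 - 1*145) = ((2 + 21) + 30)*35 - (-2 - 145) = (23 + 30)*35 - 1*(-147) = 53*35 + 147 = 1855 + 147 = 2002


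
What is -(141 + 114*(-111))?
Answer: 12513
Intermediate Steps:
-(141 + 114*(-111)) = -(141 - 12654) = -1*(-12513) = 12513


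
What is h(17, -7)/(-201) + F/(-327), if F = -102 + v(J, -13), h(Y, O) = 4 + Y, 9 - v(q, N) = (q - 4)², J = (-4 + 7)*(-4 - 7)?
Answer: 95665/21909 ≈ 4.3665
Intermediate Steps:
J = -33 (J = 3*(-11) = -33)
v(q, N) = 9 - (-4 + q)² (v(q, N) = 9 - (q - 4)² = 9 - (-4 + q)²)
F = -1462 (F = -102 + (9 - (-4 - 33)²) = -102 + (9 - 1*(-37)²) = -102 + (9 - 1*1369) = -102 + (9 - 1369) = -102 - 1360 = -1462)
h(17, -7)/(-201) + F/(-327) = (4 + 17)/(-201) - 1462/(-327) = 21*(-1/201) - 1462*(-1/327) = -7/67 + 1462/327 = 95665/21909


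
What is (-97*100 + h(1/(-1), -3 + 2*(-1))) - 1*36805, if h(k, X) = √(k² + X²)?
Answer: -46505 + √26 ≈ -46500.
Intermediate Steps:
h(k, X) = √(X² + k²)
(-97*100 + h(1/(-1), -3 + 2*(-1))) - 1*36805 = (-97*100 + √((-3 + 2*(-1))² + (1/(-1))²)) - 1*36805 = (-9700 + √((-3 - 2)² + (1*(-1))²)) - 36805 = (-9700 + √((-5)² + (-1)²)) - 36805 = (-9700 + √(25 + 1)) - 36805 = (-9700 + √26) - 36805 = -46505 + √26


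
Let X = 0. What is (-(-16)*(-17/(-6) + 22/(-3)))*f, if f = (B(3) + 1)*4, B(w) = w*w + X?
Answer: -2880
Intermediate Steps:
B(w) = w² (B(w) = w*w + 0 = w² + 0 = w²)
f = 40 (f = (3² + 1)*4 = (9 + 1)*4 = 10*4 = 40)
(-(-16)*(-17/(-6) + 22/(-3)))*f = -(-16)*(-17/(-6) + 22/(-3))*40 = -(-16)*(-17*(-⅙) + 22*(-⅓))*40 = -(-16)*(17/6 - 22/3)*40 = -(-16)*(-9)/2*40 = -16*9/2*40 = -72*40 = -2880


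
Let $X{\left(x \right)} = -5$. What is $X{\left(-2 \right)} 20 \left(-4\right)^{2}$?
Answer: $-1600$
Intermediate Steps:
$X{\left(-2 \right)} 20 \left(-4\right)^{2} = \left(-5\right) 20 \left(-4\right)^{2} = \left(-100\right) 16 = -1600$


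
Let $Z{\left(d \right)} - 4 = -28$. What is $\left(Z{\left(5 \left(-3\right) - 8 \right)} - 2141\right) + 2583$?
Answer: $418$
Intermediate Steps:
$Z{\left(d \right)} = -24$ ($Z{\left(d \right)} = 4 - 28 = -24$)
$\left(Z{\left(5 \left(-3\right) - 8 \right)} - 2141\right) + 2583 = \left(-24 - 2141\right) + 2583 = -2165 + 2583 = 418$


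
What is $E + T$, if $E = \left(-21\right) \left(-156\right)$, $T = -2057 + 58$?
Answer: $1277$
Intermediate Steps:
$T = -1999$
$E = 3276$
$E + T = 3276 - 1999 = 1277$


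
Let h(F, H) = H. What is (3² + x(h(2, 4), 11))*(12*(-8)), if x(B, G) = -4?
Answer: -480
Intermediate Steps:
(3² + x(h(2, 4), 11))*(12*(-8)) = (3² - 4)*(12*(-8)) = (9 - 4)*(-96) = 5*(-96) = -480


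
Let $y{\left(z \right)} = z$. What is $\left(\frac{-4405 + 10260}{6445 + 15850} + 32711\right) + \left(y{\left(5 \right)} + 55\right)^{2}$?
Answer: $\frac{161911920}{4459} \approx 36311.0$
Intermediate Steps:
$\left(\frac{-4405 + 10260}{6445 + 15850} + 32711\right) + \left(y{\left(5 \right)} + 55\right)^{2} = \left(\frac{-4405 + 10260}{6445 + 15850} + 32711\right) + \left(5 + 55\right)^{2} = \left(\frac{5855}{22295} + 32711\right) + 60^{2} = \left(5855 \cdot \frac{1}{22295} + 32711\right) + 3600 = \left(\frac{1171}{4459} + 32711\right) + 3600 = \frac{145859520}{4459} + 3600 = \frac{161911920}{4459}$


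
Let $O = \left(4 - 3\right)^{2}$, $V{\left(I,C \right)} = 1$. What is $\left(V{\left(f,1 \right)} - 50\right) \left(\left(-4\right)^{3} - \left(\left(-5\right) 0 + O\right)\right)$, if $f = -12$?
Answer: $3185$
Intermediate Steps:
$O = 1$ ($O = 1^{2} = 1$)
$\left(V{\left(f,1 \right)} - 50\right) \left(\left(-4\right)^{3} - \left(\left(-5\right) 0 + O\right)\right) = \left(1 - 50\right) \left(\left(-4\right)^{3} - \left(\left(-5\right) 0 + 1\right)\right) = - 49 \left(-64 - \left(0 + 1\right)\right) = - 49 \left(-64 - 1\right) = \left(-49\right) \left(-65\right) = 3185$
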